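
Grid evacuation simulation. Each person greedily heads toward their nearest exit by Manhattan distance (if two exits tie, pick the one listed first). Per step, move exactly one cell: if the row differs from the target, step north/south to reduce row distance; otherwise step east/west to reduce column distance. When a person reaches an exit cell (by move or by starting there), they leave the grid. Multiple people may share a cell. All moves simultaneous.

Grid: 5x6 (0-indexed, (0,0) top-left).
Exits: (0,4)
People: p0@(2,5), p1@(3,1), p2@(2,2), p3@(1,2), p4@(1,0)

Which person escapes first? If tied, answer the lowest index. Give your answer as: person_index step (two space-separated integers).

Step 1: p0:(2,5)->(1,5) | p1:(3,1)->(2,1) | p2:(2,2)->(1,2) | p3:(1,2)->(0,2) | p4:(1,0)->(0,0)
Step 2: p0:(1,5)->(0,5) | p1:(2,1)->(1,1) | p2:(1,2)->(0,2) | p3:(0,2)->(0,3) | p4:(0,0)->(0,1)
Step 3: p0:(0,5)->(0,4)->EXIT | p1:(1,1)->(0,1) | p2:(0,2)->(0,3) | p3:(0,3)->(0,4)->EXIT | p4:(0,1)->(0,2)
Step 4: p0:escaped | p1:(0,1)->(0,2) | p2:(0,3)->(0,4)->EXIT | p3:escaped | p4:(0,2)->(0,3)
Step 5: p0:escaped | p1:(0,2)->(0,3) | p2:escaped | p3:escaped | p4:(0,3)->(0,4)->EXIT
Step 6: p0:escaped | p1:(0,3)->(0,4)->EXIT | p2:escaped | p3:escaped | p4:escaped
Exit steps: [3, 6, 4, 3, 5]
First to escape: p0 at step 3

Answer: 0 3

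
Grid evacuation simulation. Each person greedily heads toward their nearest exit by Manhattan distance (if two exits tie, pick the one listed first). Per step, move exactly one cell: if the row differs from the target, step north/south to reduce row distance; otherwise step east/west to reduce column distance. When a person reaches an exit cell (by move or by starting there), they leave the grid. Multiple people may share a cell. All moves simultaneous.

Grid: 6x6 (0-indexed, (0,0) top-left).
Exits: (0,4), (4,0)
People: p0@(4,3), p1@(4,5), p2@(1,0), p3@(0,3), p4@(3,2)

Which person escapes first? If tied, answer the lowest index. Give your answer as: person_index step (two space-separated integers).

Step 1: p0:(4,3)->(4,2) | p1:(4,5)->(3,5) | p2:(1,0)->(2,0) | p3:(0,3)->(0,4)->EXIT | p4:(3,2)->(4,2)
Step 2: p0:(4,2)->(4,1) | p1:(3,5)->(2,5) | p2:(2,0)->(3,0) | p3:escaped | p4:(4,2)->(4,1)
Step 3: p0:(4,1)->(4,0)->EXIT | p1:(2,5)->(1,5) | p2:(3,0)->(4,0)->EXIT | p3:escaped | p4:(4,1)->(4,0)->EXIT
Step 4: p0:escaped | p1:(1,5)->(0,5) | p2:escaped | p3:escaped | p4:escaped
Step 5: p0:escaped | p1:(0,5)->(0,4)->EXIT | p2:escaped | p3:escaped | p4:escaped
Exit steps: [3, 5, 3, 1, 3]
First to escape: p3 at step 1

Answer: 3 1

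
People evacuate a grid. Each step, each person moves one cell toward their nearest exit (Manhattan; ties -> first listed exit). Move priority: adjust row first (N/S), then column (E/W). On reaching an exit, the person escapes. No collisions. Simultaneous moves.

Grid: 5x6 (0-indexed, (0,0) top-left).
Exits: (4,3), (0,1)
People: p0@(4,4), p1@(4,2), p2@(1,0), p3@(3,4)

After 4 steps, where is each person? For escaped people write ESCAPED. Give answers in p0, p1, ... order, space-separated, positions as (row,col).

Step 1: p0:(4,4)->(4,3)->EXIT | p1:(4,2)->(4,3)->EXIT | p2:(1,0)->(0,0) | p3:(3,4)->(4,4)
Step 2: p0:escaped | p1:escaped | p2:(0,0)->(0,1)->EXIT | p3:(4,4)->(4,3)->EXIT

ESCAPED ESCAPED ESCAPED ESCAPED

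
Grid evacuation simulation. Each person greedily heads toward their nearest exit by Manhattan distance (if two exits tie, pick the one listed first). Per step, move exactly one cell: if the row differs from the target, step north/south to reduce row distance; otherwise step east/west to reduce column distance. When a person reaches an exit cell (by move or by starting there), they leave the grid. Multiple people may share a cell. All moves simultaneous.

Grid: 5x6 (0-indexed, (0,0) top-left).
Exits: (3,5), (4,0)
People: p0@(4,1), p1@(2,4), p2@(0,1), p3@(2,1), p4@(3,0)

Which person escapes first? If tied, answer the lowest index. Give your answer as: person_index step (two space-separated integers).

Step 1: p0:(4,1)->(4,0)->EXIT | p1:(2,4)->(3,4) | p2:(0,1)->(1,1) | p3:(2,1)->(3,1) | p4:(3,0)->(4,0)->EXIT
Step 2: p0:escaped | p1:(3,4)->(3,5)->EXIT | p2:(1,1)->(2,1) | p3:(3,1)->(4,1) | p4:escaped
Step 3: p0:escaped | p1:escaped | p2:(2,1)->(3,1) | p3:(4,1)->(4,0)->EXIT | p4:escaped
Step 4: p0:escaped | p1:escaped | p2:(3,1)->(4,1) | p3:escaped | p4:escaped
Step 5: p0:escaped | p1:escaped | p2:(4,1)->(4,0)->EXIT | p3:escaped | p4:escaped
Exit steps: [1, 2, 5, 3, 1]
First to escape: p0 at step 1

Answer: 0 1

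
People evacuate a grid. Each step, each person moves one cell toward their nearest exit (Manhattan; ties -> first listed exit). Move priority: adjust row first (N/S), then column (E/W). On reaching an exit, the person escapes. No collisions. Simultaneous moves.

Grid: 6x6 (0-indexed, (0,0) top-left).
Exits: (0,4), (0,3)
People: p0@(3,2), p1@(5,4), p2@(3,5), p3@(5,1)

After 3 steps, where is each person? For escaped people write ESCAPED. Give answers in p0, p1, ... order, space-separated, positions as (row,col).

Step 1: p0:(3,2)->(2,2) | p1:(5,4)->(4,4) | p2:(3,5)->(2,5) | p3:(5,1)->(4,1)
Step 2: p0:(2,2)->(1,2) | p1:(4,4)->(3,4) | p2:(2,5)->(1,5) | p3:(4,1)->(3,1)
Step 3: p0:(1,2)->(0,2) | p1:(3,4)->(2,4) | p2:(1,5)->(0,5) | p3:(3,1)->(2,1)

(0,2) (2,4) (0,5) (2,1)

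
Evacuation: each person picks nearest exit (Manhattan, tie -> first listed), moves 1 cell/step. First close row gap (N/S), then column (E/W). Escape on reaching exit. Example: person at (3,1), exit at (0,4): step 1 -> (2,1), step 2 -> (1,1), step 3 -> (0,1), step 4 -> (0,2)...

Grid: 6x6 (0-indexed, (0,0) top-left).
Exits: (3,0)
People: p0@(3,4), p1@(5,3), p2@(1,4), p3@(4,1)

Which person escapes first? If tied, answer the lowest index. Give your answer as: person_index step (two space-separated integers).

Step 1: p0:(3,4)->(3,3) | p1:(5,3)->(4,3) | p2:(1,4)->(2,4) | p3:(4,1)->(3,1)
Step 2: p0:(3,3)->(3,2) | p1:(4,3)->(3,3) | p2:(2,4)->(3,4) | p3:(3,1)->(3,0)->EXIT
Step 3: p0:(3,2)->(3,1) | p1:(3,3)->(3,2) | p2:(3,4)->(3,3) | p3:escaped
Step 4: p0:(3,1)->(3,0)->EXIT | p1:(3,2)->(3,1) | p2:(3,3)->(3,2) | p3:escaped
Step 5: p0:escaped | p1:(3,1)->(3,0)->EXIT | p2:(3,2)->(3,1) | p3:escaped
Step 6: p0:escaped | p1:escaped | p2:(3,1)->(3,0)->EXIT | p3:escaped
Exit steps: [4, 5, 6, 2]
First to escape: p3 at step 2

Answer: 3 2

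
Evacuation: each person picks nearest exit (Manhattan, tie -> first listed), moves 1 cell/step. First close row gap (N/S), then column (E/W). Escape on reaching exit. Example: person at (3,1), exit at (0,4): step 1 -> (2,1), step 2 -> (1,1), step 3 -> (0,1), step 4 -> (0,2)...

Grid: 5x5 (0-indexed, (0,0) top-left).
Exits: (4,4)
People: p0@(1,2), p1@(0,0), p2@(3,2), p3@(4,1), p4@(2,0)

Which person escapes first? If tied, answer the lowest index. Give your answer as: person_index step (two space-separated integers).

Step 1: p0:(1,2)->(2,2) | p1:(0,0)->(1,0) | p2:(3,2)->(4,2) | p3:(4,1)->(4,2) | p4:(2,0)->(3,0)
Step 2: p0:(2,2)->(3,2) | p1:(1,0)->(2,0) | p2:(4,2)->(4,3) | p3:(4,2)->(4,3) | p4:(3,0)->(4,0)
Step 3: p0:(3,2)->(4,2) | p1:(2,0)->(3,0) | p2:(4,3)->(4,4)->EXIT | p3:(4,3)->(4,4)->EXIT | p4:(4,0)->(4,1)
Step 4: p0:(4,2)->(4,3) | p1:(3,0)->(4,0) | p2:escaped | p3:escaped | p4:(4,1)->(4,2)
Step 5: p0:(4,3)->(4,4)->EXIT | p1:(4,0)->(4,1) | p2:escaped | p3:escaped | p4:(4,2)->(4,3)
Step 6: p0:escaped | p1:(4,1)->(4,2) | p2:escaped | p3:escaped | p4:(4,3)->(4,4)->EXIT
Step 7: p0:escaped | p1:(4,2)->(4,3) | p2:escaped | p3:escaped | p4:escaped
Step 8: p0:escaped | p1:(4,3)->(4,4)->EXIT | p2:escaped | p3:escaped | p4:escaped
Exit steps: [5, 8, 3, 3, 6]
First to escape: p2 at step 3

Answer: 2 3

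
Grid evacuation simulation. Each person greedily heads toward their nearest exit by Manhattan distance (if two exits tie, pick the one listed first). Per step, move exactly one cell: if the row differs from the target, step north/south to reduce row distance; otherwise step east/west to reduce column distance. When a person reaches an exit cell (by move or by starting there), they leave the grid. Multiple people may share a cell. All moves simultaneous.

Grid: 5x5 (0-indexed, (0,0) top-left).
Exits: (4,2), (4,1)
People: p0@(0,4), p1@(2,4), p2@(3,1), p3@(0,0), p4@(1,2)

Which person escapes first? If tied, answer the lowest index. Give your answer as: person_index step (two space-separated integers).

Step 1: p0:(0,4)->(1,4) | p1:(2,4)->(3,4) | p2:(3,1)->(4,1)->EXIT | p3:(0,0)->(1,0) | p4:(1,2)->(2,2)
Step 2: p0:(1,4)->(2,4) | p1:(3,4)->(4,4) | p2:escaped | p3:(1,0)->(2,0) | p4:(2,2)->(3,2)
Step 3: p0:(2,4)->(3,4) | p1:(4,4)->(4,3) | p2:escaped | p3:(2,0)->(3,0) | p4:(3,2)->(4,2)->EXIT
Step 4: p0:(3,4)->(4,4) | p1:(4,3)->(4,2)->EXIT | p2:escaped | p3:(3,0)->(4,0) | p4:escaped
Step 5: p0:(4,4)->(4,3) | p1:escaped | p2:escaped | p3:(4,0)->(4,1)->EXIT | p4:escaped
Step 6: p0:(4,3)->(4,2)->EXIT | p1:escaped | p2:escaped | p3:escaped | p4:escaped
Exit steps: [6, 4, 1, 5, 3]
First to escape: p2 at step 1

Answer: 2 1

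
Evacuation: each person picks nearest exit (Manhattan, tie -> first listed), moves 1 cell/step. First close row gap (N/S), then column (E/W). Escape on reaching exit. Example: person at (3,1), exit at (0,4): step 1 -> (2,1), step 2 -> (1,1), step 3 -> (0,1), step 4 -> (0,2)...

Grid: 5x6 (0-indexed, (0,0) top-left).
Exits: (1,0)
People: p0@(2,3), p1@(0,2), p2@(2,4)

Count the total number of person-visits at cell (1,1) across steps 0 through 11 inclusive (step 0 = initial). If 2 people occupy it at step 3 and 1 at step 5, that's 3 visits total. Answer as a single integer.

Step 0: p0@(2,3) p1@(0,2) p2@(2,4) -> at (1,1): 0 [-], cum=0
Step 1: p0@(1,3) p1@(1,2) p2@(1,4) -> at (1,1): 0 [-], cum=0
Step 2: p0@(1,2) p1@(1,1) p2@(1,3) -> at (1,1): 1 [p1], cum=1
Step 3: p0@(1,1) p1@ESC p2@(1,2) -> at (1,1): 1 [p0], cum=2
Step 4: p0@ESC p1@ESC p2@(1,1) -> at (1,1): 1 [p2], cum=3
Step 5: p0@ESC p1@ESC p2@ESC -> at (1,1): 0 [-], cum=3
Total visits = 3

Answer: 3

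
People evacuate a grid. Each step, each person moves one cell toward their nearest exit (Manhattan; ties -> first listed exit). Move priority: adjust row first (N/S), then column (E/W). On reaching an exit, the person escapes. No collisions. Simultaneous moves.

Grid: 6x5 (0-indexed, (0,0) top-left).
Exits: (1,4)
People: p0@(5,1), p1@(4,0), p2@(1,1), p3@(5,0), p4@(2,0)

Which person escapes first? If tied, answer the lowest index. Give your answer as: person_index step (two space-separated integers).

Answer: 2 3

Derivation:
Step 1: p0:(5,1)->(4,1) | p1:(4,0)->(3,0) | p2:(1,1)->(1,2) | p3:(5,0)->(4,0) | p4:(2,0)->(1,0)
Step 2: p0:(4,1)->(3,1) | p1:(3,0)->(2,0) | p2:(1,2)->(1,3) | p3:(4,0)->(3,0) | p4:(1,0)->(1,1)
Step 3: p0:(3,1)->(2,1) | p1:(2,0)->(1,0) | p2:(1,3)->(1,4)->EXIT | p3:(3,0)->(2,0) | p4:(1,1)->(1,2)
Step 4: p0:(2,1)->(1,1) | p1:(1,0)->(1,1) | p2:escaped | p3:(2,0)->(1,0) | p4:(1,2)->(1,3)
Step 5: p0:(1,1)->(1,2) | p1:(1,1)->(1,2) | p2:escaped | p3:(1,0)->(1,1) | p4:(1,3)->(1,4)->EXIT
Step 6: p0:(1,2)->(1,3) | p1:(1,2)->(1,3) | p2:escaped | p3:(1,1)->(1,2) | p4:escaped
Step 7: p0:(1,3)->(1,4)->EXIT | p1:(1,3)->(1,4)->EXIT | p2:escaped | p3:(1,2)->(1,3) | p4:escaped
Step 8: p0:escaped | p1:escaped | p2:escaped | p3:(1,3)->(1,4)->EXIT | p4:escaped
Exit steps: [7, 7, 3, 8, 5]
First to escape: p2 at step 3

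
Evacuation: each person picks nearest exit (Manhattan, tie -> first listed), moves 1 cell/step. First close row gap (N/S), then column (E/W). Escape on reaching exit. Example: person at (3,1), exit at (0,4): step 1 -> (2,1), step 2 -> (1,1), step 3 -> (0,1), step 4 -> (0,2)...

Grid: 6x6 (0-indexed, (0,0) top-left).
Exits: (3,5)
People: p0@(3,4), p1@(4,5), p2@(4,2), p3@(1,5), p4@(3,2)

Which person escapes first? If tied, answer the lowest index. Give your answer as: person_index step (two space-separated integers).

Step 1: p0:(3,4)->(3,5)->EXIT | p1:(4,5)->(3,5)->EXIT | p2:(4,2)->(3,2) | p3:(1,5)->(2,5) | p4:(3,2)->(3,3)
Step 2: p0:escaped | p1:escaped | p2:(3,2)->(3,3) | p3:(2,5)->(3,5)->EXIT | p4:(3,3)->(3,4)
Step 3: p0:escaped | p1:escaped | p2:(3,3)->(3,4) | p3:escaped | p4:(3,4)->(3,5)->EXIT
Step 4: p0:escaped | p1:escaped | p2:(3,4)->(3,5)->EXIT | p3:escaped | p4:escaped
Exit steps: [1, 1, 4, 2, 3]
First to escape: p0 at step 1

Answer: 0 1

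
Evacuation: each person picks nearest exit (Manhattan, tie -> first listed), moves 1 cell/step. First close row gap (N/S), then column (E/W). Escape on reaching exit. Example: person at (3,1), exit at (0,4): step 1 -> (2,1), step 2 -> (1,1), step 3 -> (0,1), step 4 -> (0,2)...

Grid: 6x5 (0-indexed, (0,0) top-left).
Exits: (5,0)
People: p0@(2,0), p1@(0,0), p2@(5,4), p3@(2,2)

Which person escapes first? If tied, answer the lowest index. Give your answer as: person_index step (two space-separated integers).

Step 1: p0:(2,0)->(3,0) | p1:(0,0)->(1,0) | p2:(5,4)->(5,3) | p3:(2,2)->(3,2)
Step 2: p0:(3,0)->(4,0) | p1:(1,0)->(2,0) | p2:(5,3)->(5,2) | p3:(3,2)->(4,2)
Step 3: p0:(4,0)->(5,0)->EXIT | p1:(2,0)->(3,0) | p2:(5,2)->(5,1) | p3:(4,2)->(5,2)
Step 4: p0:escaped | p1:(3,0)->(4,0) | p2:(5,1)->(5,0)->EXIT | p3:(5,2)->(5,1)
Step 5: p0:escaped | p1:(4,0)->(5,0)->EXIT | p2:escaped | p3:(5,1)->(5,0)->EXIT
Exit steps: [3, 5, 4, 5]
First to escape: p0 at step 3

Answer: 0 3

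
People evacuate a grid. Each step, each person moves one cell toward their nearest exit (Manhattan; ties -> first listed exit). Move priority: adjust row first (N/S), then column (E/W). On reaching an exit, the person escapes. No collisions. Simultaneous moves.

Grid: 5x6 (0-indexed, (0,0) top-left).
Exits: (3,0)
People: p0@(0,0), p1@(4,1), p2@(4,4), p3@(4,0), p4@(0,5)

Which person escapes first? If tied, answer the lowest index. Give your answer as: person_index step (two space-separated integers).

Step 1: p0:(0,0)->(1,0) | p1:(4,1)->(3,1) | p2:(4,4)->(3,4) | p3:(4,0)->(3,0)->EXIT | p4:(0,5)->(1,5)
Step 2: p0:(1,0)->(2,0) | p1:(3,1)->(3,0)->EXIT | p2:(3,4)->(3,3) | p3:escaped | p4:(1,5)->(2,5)
Step 3: p0:(2,0)->(3,0)->EXIT | p1:escaped | p2:(3,3)->(3,2) | p3:escaped | p4:(2,5)->(3,5)
Step 4: p0:escaped | p1:escaped | p2:(3,2)->(3,1) | p3:escaped | p4:(3,5)->(3,4)
Step 5: p0:escaped | p1:escaped | p2:(3,1)->(3,0)->EXIT | p3:escaped | p4:(3,4)->(3,3)
Step 6: p0:escaped | p1:escaped | p2:escaped | p3:escaped | p4:(3,3)->(3,2)
Step 7: p0:escaped | p1:escaped | p2:escaped | p3:escaped | p4:(3,2)->(3,1)
Step 8: p0:escaped | p1:escaped | p2:escaped | p3:escaped | p4:(3,1)->(3,0)->EXIT
Exit steps: [3, 2, 5, 1, 8]
First to escape: p3 at step 1

Answer: 3 1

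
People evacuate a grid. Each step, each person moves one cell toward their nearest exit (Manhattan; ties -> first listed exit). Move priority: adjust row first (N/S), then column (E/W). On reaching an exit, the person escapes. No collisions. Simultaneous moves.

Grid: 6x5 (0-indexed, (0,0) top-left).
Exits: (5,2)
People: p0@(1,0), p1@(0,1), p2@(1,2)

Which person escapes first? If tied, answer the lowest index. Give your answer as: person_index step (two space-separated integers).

Step 1: p0:(1,0)->(2,0) | p1:(0,1)->(1,1) | p2:(1,2)->(2,2)
Step 2: p0:(2,0)->(3,0) | p1:(1,1)->(2,1) | p2:(2,2)->(3,2)
Step 3: p0:(3,0)->(4,0) | p1:(2,1)->(3,1) | p2:(3,2)->(4,2)
Step 4: p0:(4,0)->(5,0) | p1:(3,1)->(4,1) | p2:(4,2)->(5,2)->EXIT
Step 5: p0:(5,0)->(5,1) | p1:(4,1)->(5,1) | p2:escaped
Step 6: p0:(5,1)->(5,2)->EXIT | p1:(5,1)->(5,2)->EXIT | p2:escaped
Exit steps: [6, 6, 4]
First to escape: p2 at step 4

Answer: 2 4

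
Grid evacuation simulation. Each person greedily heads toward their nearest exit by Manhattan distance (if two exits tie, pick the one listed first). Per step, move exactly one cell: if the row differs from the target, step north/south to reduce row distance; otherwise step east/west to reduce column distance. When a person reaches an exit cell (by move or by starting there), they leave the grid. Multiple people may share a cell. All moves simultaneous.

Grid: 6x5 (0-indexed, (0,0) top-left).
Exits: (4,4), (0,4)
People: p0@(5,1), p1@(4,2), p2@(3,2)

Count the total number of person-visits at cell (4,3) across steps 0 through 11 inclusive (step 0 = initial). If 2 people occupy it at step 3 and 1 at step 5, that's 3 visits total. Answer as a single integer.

Answer: 3

Derivation:
Step 0: p0@(5,1) p1@(4,2) p2@(3,2) -> at (4,3): 0 [-], cum=0
Step 1: p0@(4,1) p1@(4,3) p2@(4,2) -> at (4,3): 1 [p1], cum=1
Step 2: p0@(4,2) p1@ESC p2@(4,3) -> at (4,3): 1 [p2], cum=2
Step 3: p0@(4,3) p1@ESC p2@ESC -> at (4,3): 1 [p0], cum=3
Step 4: p0@ESC p1@ESC p2@ESC -> at (4,3): 0 [-], cum=3
Total visits = 3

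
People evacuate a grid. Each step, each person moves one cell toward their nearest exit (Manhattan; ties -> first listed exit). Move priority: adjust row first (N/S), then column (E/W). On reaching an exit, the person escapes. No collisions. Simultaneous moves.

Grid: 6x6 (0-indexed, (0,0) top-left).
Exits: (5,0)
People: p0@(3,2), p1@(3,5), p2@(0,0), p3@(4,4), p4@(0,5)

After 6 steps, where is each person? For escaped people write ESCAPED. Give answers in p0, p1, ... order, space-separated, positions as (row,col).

Step 1: p0:(3,2)->(4,2) | p1:(3,5)->(4,5) | p2:(0,0)->(1,0) | p3:(4,4)->(5,4) | p4:(0,5)->(1,5)
Step 2: p0:(4,2)->(5,2) | p1:(4,5)->(5,5) | p2:(1,0)->(2,0) | p3:(5,4)->(5,3) | p4:(1,5)->(2,5)
Step 3: p0:(5,2)->(5,1) | p1:(5,5)->(5,4) | p2:(2,0)->(3,0) | p3:(5,3)->(5,2) | p4:(2,5)->(3,5)
Step 4: p0:(5,1)->(5,0)->EXIT | p1:(5,4)->(5,3) | p2:(3,0)->(4,0) | p3:(5,2)->(5,1) | p4:(3,5)->(4,5)
Step 5: p0:escaped | p1:(5,3)->(5,2) | p2:(4,0)->(5,0)->EXIT | p3:(5,1)->(5,0)->EXIT | p4:(4,5)->(5,5)
Step 6: p0:escaped | p1:(5,2)->(5,1) | p2:escaped | p3:escaped | p4:(5,5)->(5,4)

ESCAPED (5,1) ESCAPED ESCAPED (5,4)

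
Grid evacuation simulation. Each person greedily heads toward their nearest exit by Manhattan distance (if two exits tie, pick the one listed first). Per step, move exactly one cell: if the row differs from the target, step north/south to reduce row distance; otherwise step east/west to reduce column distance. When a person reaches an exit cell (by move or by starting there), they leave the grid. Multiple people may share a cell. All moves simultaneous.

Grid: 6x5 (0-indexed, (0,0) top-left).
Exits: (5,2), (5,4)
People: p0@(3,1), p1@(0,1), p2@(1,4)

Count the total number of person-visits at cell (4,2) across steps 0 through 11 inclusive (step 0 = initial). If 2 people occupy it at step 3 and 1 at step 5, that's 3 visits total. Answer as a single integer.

Step 0: p0@(3,1) p1@(0,1) p2@(1,4) -> at (4,2): 0 [-], cum=0
Step 1: p0@(4,1) p1@(1,1) p2@(2,4) -> at (4,2): 0 [-], cum=0
Step 2: p0@(5,1) p1@(2,1) p2@(3,4) -> at (4,2): 0 [-], cum=0
Step 3: p0@ESC p1@(3,1) p2@(4,4) -> at (4,2): 0 [-], cum=0
Step 4: p0@ESC p1@(4,1) p2@ESC -> at (4,2): 0 [-], cum=0
Step 5: p0@ESC p1@(5,1) p2@ESC -> at (4,2): 0 [-], cum=0
Step 6: p0@ESC p1@ESC p2@ESC -> at (4,2): 0 [-], cum=0
Total visits = 0

Answer: 0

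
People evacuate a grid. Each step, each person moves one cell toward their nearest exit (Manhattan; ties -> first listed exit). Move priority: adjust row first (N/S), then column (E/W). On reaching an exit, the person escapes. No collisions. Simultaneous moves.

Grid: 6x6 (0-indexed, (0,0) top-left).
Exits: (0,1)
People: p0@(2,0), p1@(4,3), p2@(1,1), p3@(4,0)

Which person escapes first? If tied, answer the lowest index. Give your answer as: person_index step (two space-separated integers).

Step 1: p0:(2,0)->(1,0) | p1:(4,3)->(3,3) | p2:(1,1)->(0,1)->EXIT | p3:(4,0)->(3,0)
Step 2: p0:(1,0)->(0,0) | p1:(3,3)->(2,3) | p2:escaped | p3:(3,0)->(2,0)
Step 3: p0:(0,0)->(0,1)->EXIT | p1:(2,3)->(1,3) | p2:escaped | p3:(2,0)->(1,0)
Step 4: p0:escaped | p1:(1,3)->(0,3) | p2:escaped | p3:(1,0)->(0,0)
Step 5: p0:escaped | p1:(0,3)->(0,2) | p2:escaped | p3:(0,0)->(0,1)->EXIT
Step 6: p0:escaped | p1:(0,2)->(0,1)->EXIT | p2:escaped | p3:escaped
Exit steps: [3, 6, 1, 5]
First to escape: p2 at step 1

Answer: 2 1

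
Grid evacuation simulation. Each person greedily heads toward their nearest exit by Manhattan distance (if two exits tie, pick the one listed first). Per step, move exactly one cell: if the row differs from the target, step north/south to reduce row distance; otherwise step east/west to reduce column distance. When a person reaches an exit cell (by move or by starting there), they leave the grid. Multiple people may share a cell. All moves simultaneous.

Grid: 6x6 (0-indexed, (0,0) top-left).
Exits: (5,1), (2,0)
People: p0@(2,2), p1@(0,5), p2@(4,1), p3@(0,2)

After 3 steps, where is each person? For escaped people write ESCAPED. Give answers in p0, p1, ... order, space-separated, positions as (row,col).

Step 1: p0:(2,2)->(2,1) | p1:(0,5)->(1,5) | p2:(4,1)->(5,1)->EXIT | p3:(0,2)->(1,2)
Step 2: p0:(2,1)->(2,0)->EXIT | p1:(1,5)->(2,5) | p2:escaped | p3:(1,2)->(2,2)
Step 3: p0:escaped | p1:(2,5)->(2,4) | p2:escaped | p3:(2,2)->(2,1)

ESCAPED (2,4) ESCAPED (2,1)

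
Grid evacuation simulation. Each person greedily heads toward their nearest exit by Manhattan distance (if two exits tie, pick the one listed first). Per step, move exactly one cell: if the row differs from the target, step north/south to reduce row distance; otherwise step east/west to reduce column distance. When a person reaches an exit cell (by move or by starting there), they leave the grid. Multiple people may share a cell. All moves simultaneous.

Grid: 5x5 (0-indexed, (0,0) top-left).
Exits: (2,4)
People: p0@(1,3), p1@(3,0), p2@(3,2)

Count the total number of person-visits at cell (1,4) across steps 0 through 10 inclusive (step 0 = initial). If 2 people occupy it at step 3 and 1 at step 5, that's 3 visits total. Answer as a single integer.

Answer: 0

Derivation:
Step 0: p0@(1,3) p1@(3,0) p2@(3,2) -> at (1,4): 0 [-], cum=0
Step 1: p0@(2,3) p1@(2,0) p2@(2,2) -> at (1,4): 0 [-], cum=0
Step 2: p0@ESC p1@(2,1) p2@(2,3) -> at (1,4): 0 [-], cum=0
Step 3: p0@ESC p1@(2,2) p2@ESC -> at (1,4): 0 [-], cum=0
Step 4: p0@ESC p1@(2,3) p2@ESC -> at (1,4): 0 [-], cum=0
Step 5: p0@ESC p1@ESC p2@ESC -> at (1,4): 0 [-], cum=0
Total visits = 0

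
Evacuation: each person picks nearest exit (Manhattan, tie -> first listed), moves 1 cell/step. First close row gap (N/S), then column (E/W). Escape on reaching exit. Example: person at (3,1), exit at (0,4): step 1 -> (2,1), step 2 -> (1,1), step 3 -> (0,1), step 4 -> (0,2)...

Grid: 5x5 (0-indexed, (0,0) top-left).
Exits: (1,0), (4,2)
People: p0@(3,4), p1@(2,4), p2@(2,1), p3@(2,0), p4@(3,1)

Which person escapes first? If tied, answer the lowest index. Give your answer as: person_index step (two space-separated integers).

Step 1: p0:(3,4)->(4,4) | p1:(2,4)->(3,4) | p2:(2,1)->(1,1) | p3:(2,0)->(1,0)->EXIT | p4:(3,1)->(4,1)
Step 2: p0:(4,4)->(4,3) | p1:(3,4)->(4,4) | p2:(1,1)->(1,0)->EXIT | p3:escaped | p4:(4,1)->(4,2)->EXIT
Step 3: p0:(4,3)->(4,2)->EXIT | p1:(4,4)->(4,3) | p2:escaped | p3:escaped | p4:escaped
Step 4: p0:escaped | p1:(4,3)->(4,2)->EXIT | p2:escaped | p3:escaped | p4:escaped
Exit steps: [3, 4, 2, 1, 2]
First to escape: p3 at step 1

Answer: 3 1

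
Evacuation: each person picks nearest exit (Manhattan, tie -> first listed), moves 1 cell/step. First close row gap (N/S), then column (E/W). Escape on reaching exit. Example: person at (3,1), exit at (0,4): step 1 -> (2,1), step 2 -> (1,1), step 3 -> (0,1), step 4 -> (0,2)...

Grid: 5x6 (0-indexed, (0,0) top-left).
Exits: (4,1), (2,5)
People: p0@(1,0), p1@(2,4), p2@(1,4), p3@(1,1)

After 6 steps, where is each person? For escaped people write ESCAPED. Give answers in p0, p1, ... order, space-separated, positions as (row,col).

Step 1: p0:(1,0)->(2,0) | p1:(2,4)->(2,5)->EXIT | p2:(1,4)->(2,4) | p3:(1,1)->(2,1)
Step 2: p0:(2,0)->(3,0) | p1:escaped | p2:(2,4)->(2,5)->EXIT | p3:(2,1)->(3,1)
Step 3: p0:(3,0)->(4,0) | p1:escaped | p2:escaped | p3:(3,1)->(4,1)->EXIT
Step 4: p0:(4,0)->(4,1)->EXIT | p1:escaped | p2:escaped | p3:escaped

ESCAPED ESCAPED ESCAPED ESCAPED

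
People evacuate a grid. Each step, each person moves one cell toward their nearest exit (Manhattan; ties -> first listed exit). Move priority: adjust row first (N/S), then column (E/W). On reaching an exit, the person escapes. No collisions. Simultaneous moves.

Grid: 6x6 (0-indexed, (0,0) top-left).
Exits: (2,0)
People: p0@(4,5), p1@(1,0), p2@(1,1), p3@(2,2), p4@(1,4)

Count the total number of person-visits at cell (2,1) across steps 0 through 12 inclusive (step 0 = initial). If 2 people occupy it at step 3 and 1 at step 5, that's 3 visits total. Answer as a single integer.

Answer: 4

Derivation:
Step 0: p0@(4,5) p1@(1,0) p2@(1,1) p3@(2,2) p4@(1,4) -> at (2,1): 0 [-], cum=0
Step 1: p0@(3,5) p1@ESC p2@(2,1) p3@(2,1) p4@(2,4) -> at (2,1): 2 [p2,p3], cum=2
Step 2: p0@(2,5) p1@ESC p2@ESC p3@ESC p4@(2,3) -> at (2,1): 0 [-], cum=2
Step 3: p0@(2,4) p1@ESC p2@ESC p3@ESC p4@(2,2) -> at (2,1): 0 [-], cum=2
Step 4: p0@(2,3) p1@ESC p2@ESC p3@ESC p4@(2,1) -> at (2,1): 1 [p4], cum=3
Step 5: p0@(2,2) p1@ESC p2@ESC p3@ESC p4@ESC -> at (2,1): 0 [-], cum=3
Step 6: p0@(2,1) p1@ESC p2@ESC p3@ESC p4@ESC -> at (2,1): 1 [p0], cum=4
Step 7: p0@ESC p1@ESC p2@ESC p3@ESC p4@ESC -> at (2,1): 0 [-], cum=4
Total visits = 4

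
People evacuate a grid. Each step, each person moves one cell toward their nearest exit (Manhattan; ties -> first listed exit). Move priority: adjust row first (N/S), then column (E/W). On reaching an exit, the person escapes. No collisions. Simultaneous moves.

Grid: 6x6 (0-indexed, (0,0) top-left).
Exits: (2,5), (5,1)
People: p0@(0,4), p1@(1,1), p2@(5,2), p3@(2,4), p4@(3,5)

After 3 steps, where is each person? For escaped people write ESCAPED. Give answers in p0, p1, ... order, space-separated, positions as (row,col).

Step 1: p0:(0,4)->(1,4) | p1:(1,1)->(2,1) | p2:(5,2)->(5,1)->EXIT | p3:(2,4)->(2,5)->EXIT | p4:(3,5)->(2,5)->EXIT
Step 2: p0:(1,4)->(2,4) | p1:(2,1)->(3,1) | p2:escaped | p3:escaped | p4:escaped
Step 3: p0:(2,4)->(2,5)->EXIT | p1:(3,1)->(4,1) | p2:escaped | p3:escaped | p4:escaped

ESCAPED (4,1) ESCAPED ESCAPED ESCAPED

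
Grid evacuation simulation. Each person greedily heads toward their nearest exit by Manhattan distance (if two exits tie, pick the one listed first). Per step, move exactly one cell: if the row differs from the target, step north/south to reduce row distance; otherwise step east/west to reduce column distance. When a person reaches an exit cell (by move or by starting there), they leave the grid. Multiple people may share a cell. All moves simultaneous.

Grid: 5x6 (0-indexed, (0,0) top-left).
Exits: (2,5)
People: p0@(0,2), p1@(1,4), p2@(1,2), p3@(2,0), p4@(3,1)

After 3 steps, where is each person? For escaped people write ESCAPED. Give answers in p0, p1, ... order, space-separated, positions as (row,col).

Step 1: p0:(0,2)->(1,2) | p1:(1,4)->(2,4) | p2:(1,2)->(2,2) | p3:(2,0)->(2,1) | p4:(3,1)->(2,1)
Step 2: p0:(1,2)->(2,2) | p1:(2,4)->(2,5)->EXIT | p2:(2,2)->(2,3) | p3:(2,1)->(2,2) | p4:(2,1)->(2,2)
Step 3: p0:(2,2)->(2,3) | p1:escaped | p2:(2,3)->(2,4) | p3:(2,2)->(2,3) | p4:(2,2)->(2,3)

(2,3) ESCAPED (2,4) (2,3) (2,3)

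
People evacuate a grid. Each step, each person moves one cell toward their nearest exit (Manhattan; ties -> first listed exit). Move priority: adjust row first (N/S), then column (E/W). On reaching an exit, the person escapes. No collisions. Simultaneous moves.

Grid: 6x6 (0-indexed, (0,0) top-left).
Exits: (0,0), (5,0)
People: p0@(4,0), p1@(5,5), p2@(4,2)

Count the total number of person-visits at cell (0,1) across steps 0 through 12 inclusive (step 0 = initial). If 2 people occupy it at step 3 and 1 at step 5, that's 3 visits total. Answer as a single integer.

Step 0: p0@(4,0) p1@(5,5) p2@(4,2) -> at (0,1): 0 [-], cum=0
Step 1: p0@ESC p1@(5,4) p2@(5,2) -> at (0,1): 0 [-], cum=0
Step 2: p0@ESC p1@(5,3) p2@(5,1) -> at (0,1): 0 [-], cum=0
Step 3: p0@ESC p1@(5,2) p2@ESC -> at (0,1): 0 [-], cum=0
Step 4: p0@ESC p1@(5,1) p2@ESC -> at (0,1): 0 [-], cum=0
Step 5: p0@ESC p1@ESC p2@ESC -> at (0,1): 0 [-], cum=0
Total visits = 0

Answer: 0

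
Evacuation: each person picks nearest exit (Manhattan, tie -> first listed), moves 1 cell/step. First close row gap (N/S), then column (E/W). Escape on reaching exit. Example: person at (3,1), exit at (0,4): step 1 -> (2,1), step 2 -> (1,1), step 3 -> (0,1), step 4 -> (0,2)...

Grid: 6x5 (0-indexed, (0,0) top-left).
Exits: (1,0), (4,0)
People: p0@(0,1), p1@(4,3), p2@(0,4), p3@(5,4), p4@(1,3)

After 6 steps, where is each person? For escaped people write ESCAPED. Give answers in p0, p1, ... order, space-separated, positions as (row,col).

Step 1: p0:(0,1)->(1,1) | p1:(4,3)->(4,2) | p2:(0,4)->(1,4) | p3:(5,4)->(4,4) | p4:(1,3)->(1,2)
Step 2: p0:(1,1)->(1,0)->EXIT | p1:(4,2)->(4,1) | p2:(1,4)->(1,3) | p3:(4,4)->(4,3) | p4:(1,2)->(1,1)
Step 3: p0:escaped | p1:(4,1)->(4,0)->EXIT | p2:(1,3)->(1,2) | p3:(4,3)->(4,2) | p4:(1,1)->(1,0)->EXIT
Step 4: p0:escaped | p1:escaped | p2:(1,2)->(1,1) | p3:(4,2)->(4,1) | p4:escaped
Step 5: p0:escaped | p1:escaped | p2:(1,1)->(1,0)->EXIT | p3:(4,1)->(4,0)->EXIT | p4:escaped

ESCAPED ESCAPED ESCAPED ESCAPED ESCAPED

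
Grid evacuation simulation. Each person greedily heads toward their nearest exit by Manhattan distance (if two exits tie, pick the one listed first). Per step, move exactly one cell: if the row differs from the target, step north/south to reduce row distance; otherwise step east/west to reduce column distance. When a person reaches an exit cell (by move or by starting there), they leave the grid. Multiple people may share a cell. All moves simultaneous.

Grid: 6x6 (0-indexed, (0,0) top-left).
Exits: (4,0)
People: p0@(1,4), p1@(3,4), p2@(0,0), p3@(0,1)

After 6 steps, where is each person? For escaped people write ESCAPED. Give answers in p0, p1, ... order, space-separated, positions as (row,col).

Step 1: p0:(1,4)->(2,4) | p1:(3,4)->(4,4) | p2:(0,0)->(1,0) | p3:(0,1)->(1,1)
Step 2: p0:(2,4)->(3,4) | p1:(4,4)->(4,3) | p2:(1,0)->(2,0) | p3:(1,1)->(2,1)
Step 3: p0:(3,4)->(4,4) | p1:(4,3)->(4,2) | p2:(2,0)->(3,0) | p3:(2,1)->(3,1)
Step 4: p0:(4,4)->(4,3) | p1:(4,2)->(4,1) | p2:(3,0)->(4,0)->EXIT | p3:(3,1)->(4,1)
Step 5: p0:(4,3)->(4,2) | p1:(4,1)->(4,0)->EXIT | p2:escaped | p3:(4,1)->(4,0)->EXIT
Step 6: p0:(4,2)->(4,1) | p1:escaped | p2:escaped | p3:escaped

(4,1) ESCAPED ESCAPED ESCAPED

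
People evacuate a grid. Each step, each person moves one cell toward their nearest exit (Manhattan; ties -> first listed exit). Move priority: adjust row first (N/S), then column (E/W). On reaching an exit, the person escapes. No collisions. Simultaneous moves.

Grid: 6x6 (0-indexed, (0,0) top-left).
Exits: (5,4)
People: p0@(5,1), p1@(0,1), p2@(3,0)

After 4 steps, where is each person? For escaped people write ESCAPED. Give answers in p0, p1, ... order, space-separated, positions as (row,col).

Step 1: p0:(5,1)->(5,2) | p1:(0,1)->(1,1) | p2:(3,0)->(4,0)
Step 2: p0:(5,2)->(5,3) | p1:(1,1)->(2,1) | p2:(4,0)->(5,0)
Step 3: p0:(5,3)->(5,4)->EXIT | p1:(2,1)->(3,1) | p2:(5,0)->(5,1)
Step 4: p0:escaped | p1:(3,1)->(4,1) | p2:(5,1)->(5,2)

ESCAPED (4,1) (5,2)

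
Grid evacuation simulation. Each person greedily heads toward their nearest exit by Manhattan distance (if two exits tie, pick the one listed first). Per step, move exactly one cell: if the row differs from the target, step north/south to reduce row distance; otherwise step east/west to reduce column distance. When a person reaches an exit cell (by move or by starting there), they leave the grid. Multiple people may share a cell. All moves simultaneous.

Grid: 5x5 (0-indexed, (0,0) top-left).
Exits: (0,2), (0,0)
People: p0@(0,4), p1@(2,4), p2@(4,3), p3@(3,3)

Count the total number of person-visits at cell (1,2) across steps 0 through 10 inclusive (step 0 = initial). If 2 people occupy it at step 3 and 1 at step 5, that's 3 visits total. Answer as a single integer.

Answer: 0

Derivation:
Step 0: p0@(0,4) p1@(2,4) p2@(4,3) p3@(3,3) -> at (1,2): 0 [-], cum=0
Step 1: p0@(0,3) p1@(1,4) p2@(3,3) p3@(2,3) -> at (1,2): 0 [-], cum=0
Step 2: p0@ESC p1@(0,4) p2@(2,3) p3@(1,3) -> at (1,2): 0 [-], cum=0
Step 3: p0@ESC p1@(0,3) p2@(1,3) p3@(0,3) -> at (1,2): 0 [-], cum=0
Step 4: p0@ESC p1@ESC p2@(0,3) p3@ESC -> at (1,2): 0 [-], cum=0
Step 5: p0@ESC p1@ESC p2@ESC p3@ESC -> at (1,2): 0 [-], cum=0
Total visits = 0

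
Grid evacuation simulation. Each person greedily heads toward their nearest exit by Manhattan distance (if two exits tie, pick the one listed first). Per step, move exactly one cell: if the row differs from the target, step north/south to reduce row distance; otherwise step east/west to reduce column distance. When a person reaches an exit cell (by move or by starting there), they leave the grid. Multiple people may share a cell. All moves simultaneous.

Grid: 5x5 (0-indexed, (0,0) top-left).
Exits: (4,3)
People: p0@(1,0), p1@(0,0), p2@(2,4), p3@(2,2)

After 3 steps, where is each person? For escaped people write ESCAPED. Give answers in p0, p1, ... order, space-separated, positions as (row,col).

Step 1: p0:(1,0)->(2,0) | p1:(0,0)->(1,0) | p2:(2,4)->(3,4) | p3:(2,2)->(3,2)
Step 2: p0:(2,0)->(3,0) | p1:(1,0)->(2,0) | p2:(3,4)->(4,4) | p3:(3,2)->(4,2)
Step 3: p0:(3,0)->(4,0) | p1:(2,0)->(3,0) | p2:(4,4)->(4,3)->EXIT | p3:(4,2)->(4,3)->EXIT

(4,0) (3,0) ESCAPED ESCAPED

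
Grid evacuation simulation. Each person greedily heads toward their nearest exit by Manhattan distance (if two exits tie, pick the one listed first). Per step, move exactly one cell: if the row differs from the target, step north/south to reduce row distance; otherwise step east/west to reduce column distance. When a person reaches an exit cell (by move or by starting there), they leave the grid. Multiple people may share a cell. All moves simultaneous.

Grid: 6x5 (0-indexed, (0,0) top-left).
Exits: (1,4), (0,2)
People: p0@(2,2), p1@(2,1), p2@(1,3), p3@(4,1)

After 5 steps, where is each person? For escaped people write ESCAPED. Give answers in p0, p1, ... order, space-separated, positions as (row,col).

Step 1: p0:(2,2)->(1,2) | p1:(2,1)->(1,1) | p2:(1,3)->(1,4)->EXIT | p3:(4,1)->(3,1)
Step 2: p0:(1,2)->(0,2)->EXIT | p1:(1,1)->(0,1) | p2:escaped | p3:(3,1)->(2,1)
Step 3: p0:escaped | p1:(0,1)->(0,2)->EXIT | p2:escaped | p3:(2,1)->(1,1)
Step 4: p0:escaped | p1:escaped | p2:escaped | p3:(1,1)->(0,1)
Step 5: p0:escaped | p1:escaped | p2:escaped | p3:(0,1)->(0,2)->EXIT

ESCAPED ESCAPED ESCAPED ESCAPED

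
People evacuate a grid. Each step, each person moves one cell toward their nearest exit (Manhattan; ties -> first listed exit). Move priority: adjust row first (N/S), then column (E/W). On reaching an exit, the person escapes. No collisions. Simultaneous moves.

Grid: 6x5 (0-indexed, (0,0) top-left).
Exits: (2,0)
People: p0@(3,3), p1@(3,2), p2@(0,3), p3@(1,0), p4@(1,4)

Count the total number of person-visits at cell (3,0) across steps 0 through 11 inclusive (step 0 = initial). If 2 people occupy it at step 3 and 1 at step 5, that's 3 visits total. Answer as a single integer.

Answer: 0

Derivation:
Step 0: p0@(3,3) p1@(3,2) p2@(0,3) p3@(1,0) p4@(1,4) -> at (3,0): 0 [-], cum=0
Step 1: p0@(2,3) p1@(2,2) p2@(1,3) p3@ESC p4@(2,4) -> at (3,0): 0 [-], cum=0
Step 2: p0@(2,2) p1@(2,1) p2@(2,3) p3@ESC p4@(2,3) -> at (3,0): 0 [-], cum=0
Step 3: p0@(2,1) p1@ESC p2@(2,2) p3@ESC p4@(2,2) -> at (3,0): 0 [-], cum=0
Step 4: p0@ESC p1@ESC p2@(2,1) p3@ESC p4@(2,1) -> at (3,0): 0 [-], cum=0
Step 5: p0@ESC p1@ESC p2@ESC p3@ESC p4@ESC -> at (3,0): 0 [-], cum=0
Total visits = 0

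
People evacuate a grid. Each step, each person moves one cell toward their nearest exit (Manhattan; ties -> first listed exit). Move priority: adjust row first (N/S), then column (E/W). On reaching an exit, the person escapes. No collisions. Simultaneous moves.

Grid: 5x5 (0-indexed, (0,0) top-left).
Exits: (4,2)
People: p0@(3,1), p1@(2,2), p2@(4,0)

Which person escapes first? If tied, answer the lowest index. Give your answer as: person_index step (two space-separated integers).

Answer: 0 2

Derivation:
Step 1: p0:(3,1)->(4,1) | p1:(2,2)->(3,2) | p2:(4,0)->(4,1)
Step 2: p0:(4,1)->(4,2)->EXIT | p1:(3,2)->(4,2)->EXIT | p2:(4,1)->(4,2)->EXIT
Exit steps: [2, 2, 2]
First to escape: p0 at step 2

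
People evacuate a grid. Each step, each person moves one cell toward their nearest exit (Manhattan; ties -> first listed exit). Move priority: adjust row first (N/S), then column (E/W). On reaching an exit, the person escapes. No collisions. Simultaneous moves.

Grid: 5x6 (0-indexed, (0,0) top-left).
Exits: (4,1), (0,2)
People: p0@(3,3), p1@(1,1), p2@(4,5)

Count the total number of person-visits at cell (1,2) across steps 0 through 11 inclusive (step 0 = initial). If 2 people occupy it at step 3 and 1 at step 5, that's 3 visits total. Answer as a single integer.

Answer: 0

Derivation:
Step 0: p0@(3,3) p1@(1,1) p2@(4,5) -> at (1,2): 0 [-], cum=0
Step 1: p0@(4,3) p1@(0,1) p2@(4,4) -> at (1,2): 0 [-], cum=0
Step 2: p0@(4,2) p1@ESC p2@(4,3) -> at (1,2): 0 [-], cum=0
Step 3: p0@ESC p1@ESC p2@(4,2) -> at (1,2): 0 [-], cum=0
Step 4: p0@ESC p1@ESC p2@ESC -> at (1,2): 0 [-], cum=0
Total visits = 0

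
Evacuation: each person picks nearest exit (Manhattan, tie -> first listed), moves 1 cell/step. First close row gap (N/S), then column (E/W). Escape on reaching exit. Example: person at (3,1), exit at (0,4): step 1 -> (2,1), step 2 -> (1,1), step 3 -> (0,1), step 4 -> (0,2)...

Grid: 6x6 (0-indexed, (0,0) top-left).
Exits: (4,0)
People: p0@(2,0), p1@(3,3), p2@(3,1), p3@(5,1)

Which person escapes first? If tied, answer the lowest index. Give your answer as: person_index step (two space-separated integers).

Step 1: p0:(2,0)->(3,0) | p1:(3,3)->(4,3) | p2:(3,1)->(4,1) | p3:(5,1)->(4,1)
Step 2: p0:(3,0)->(4,0)->EXIT | p1:(4,3)->(4,2) | p2:(4,1)->(4,0)->EXIT | p3:(4,1)->(4,0)->EXIT
Step 3: p0:escaped | p1:(4,2)->(4,1) | p2:escaped | p3:escaped
Step 4: p0:escaped | p1:(4,1)->(4,0)->EXIT | p2:escaped | p3:escaped
Exit steps: [2, 4, 2, 2]
First to escape: p0 at step 2

Answer: 0 2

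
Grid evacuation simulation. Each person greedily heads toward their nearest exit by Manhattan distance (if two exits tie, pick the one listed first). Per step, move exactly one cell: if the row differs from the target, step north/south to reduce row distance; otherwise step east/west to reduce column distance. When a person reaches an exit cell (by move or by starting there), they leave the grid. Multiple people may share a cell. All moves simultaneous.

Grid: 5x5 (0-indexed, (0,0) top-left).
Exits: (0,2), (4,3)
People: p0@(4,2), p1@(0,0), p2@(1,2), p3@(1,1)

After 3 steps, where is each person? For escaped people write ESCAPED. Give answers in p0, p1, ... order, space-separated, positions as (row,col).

Step 1: p0:(4,2)->(4,3)->EXIT | p1:(0,0)->(0,1) | p2:(1,2)->(0,2)->EXIT | p3:(1,1)->(0,1)
Step 2: p0:escaped | p1:(0,1)->(0,2)->EXIT | p2:escaped | p3:(0,1)->(0,2)->EXIT

ESCAPED ESCAPED ESCAPED ESCAPED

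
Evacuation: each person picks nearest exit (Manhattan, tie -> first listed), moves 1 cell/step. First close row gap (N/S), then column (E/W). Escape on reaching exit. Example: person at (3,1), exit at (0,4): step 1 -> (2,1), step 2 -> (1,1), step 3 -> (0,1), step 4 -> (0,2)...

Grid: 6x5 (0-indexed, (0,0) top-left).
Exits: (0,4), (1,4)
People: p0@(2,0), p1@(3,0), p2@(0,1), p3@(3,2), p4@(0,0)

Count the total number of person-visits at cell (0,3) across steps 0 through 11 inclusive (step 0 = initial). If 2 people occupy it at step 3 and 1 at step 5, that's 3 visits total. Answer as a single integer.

Answer: 2

Derivation:
Step 0: p0@(2,0) p1@(3,0) p2@(0,1) p3@(3,2) p4@(0,0) -> at (0,3): 0 [-], cum=0
Step 1: p0@(1,0) p1@(2,0) p2@(0,2) p3@(2,2) p4@(0,1) -> at (0,3): 0 [-], cum=0
Step 2: p0@(1,1) p1@(1,0) p2@(0,3) p3@(1,2) p4@(0,2) -> at (0,3): 1 [p2], cum=1
Step 3: p0@(1,2) p1@(1,1) p2@ESC p3@(1,3) p4@(0,3) -> at (0,3): 1 [p4], cum=2
Step 4: p0@(1,3) p1@(1,2) p2@ESC p3@ESC p4@ESC -> at (0,3): 0 [-], cum=2
Step 5: p0@ESC p1@(1,3) p2@ESC p3@ESC p4@ESC -> at (0,3): 0 [-], cum=2
Step 6: p0@ESC p1@ESC p2@ESC p3@ESC p4@ESC -> at (0,3): 0 [-], cum=2
Total visits = 2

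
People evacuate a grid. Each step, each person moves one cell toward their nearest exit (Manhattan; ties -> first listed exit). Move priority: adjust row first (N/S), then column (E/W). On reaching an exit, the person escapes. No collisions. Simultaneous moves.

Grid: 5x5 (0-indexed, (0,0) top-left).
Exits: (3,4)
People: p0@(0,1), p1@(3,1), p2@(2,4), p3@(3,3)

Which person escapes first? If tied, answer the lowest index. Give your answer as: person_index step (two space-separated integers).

Step 1: p0:(0,1)->(1,1) | p1:(3,1)->(3,2) | p2:(2,4)->(3,4)->EXIT | p3:(3,3)->(3,4)->EXIT
Step 2: p0:(1,1)->(2,1) | p1:(3,2)->(3,3) | p2:escaped | p3:escaped
Step 3: p0:(2,1)->(3,1) | p1:(3,3)->(3,4)->EXIT | p2:escaped | p3:escaped
Step 4: p0:(3,1)->(3,2) | p1:escaped | p2:escaped | p3:escaped
Step 5: p0:(3,2)->(3,3) | p1:escaped | p2:escaped | p3:escaped
Step 6: p0:(3,3)->(3,4)->EXIT | p1:escaped | p2:escaped | p3:escaped
Exit steps: [6, 3, 1, 1]
First to escape: p2 at step 1

Answer: 2 1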